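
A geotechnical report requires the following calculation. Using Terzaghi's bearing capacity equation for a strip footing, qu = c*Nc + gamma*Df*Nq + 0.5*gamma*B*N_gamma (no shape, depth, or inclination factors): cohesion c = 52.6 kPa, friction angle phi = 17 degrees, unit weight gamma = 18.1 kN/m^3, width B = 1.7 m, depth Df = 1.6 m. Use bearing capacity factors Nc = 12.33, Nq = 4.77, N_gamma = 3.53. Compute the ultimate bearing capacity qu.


Compute qu = c*Nc + gamma*Df*Nq + 0.5*gamma*B*N_gamma
Term 1: 52.6 * 12.33 = 648.558
Term 2: 18.1 * 1.6 * 4.77 = 138.1392
Term 3: 0.5 * 18.1 * 1.7 * 3.53 = 54.30905
qu = 648.558 + 138.1392 + 54.30905
qu = 841.01 kPa


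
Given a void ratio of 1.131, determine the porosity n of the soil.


Using the relation n = e / (1 + e)
n = 1.131 / (1 + 1.131)
n = 1.131 / 2.131
n = 0.5307


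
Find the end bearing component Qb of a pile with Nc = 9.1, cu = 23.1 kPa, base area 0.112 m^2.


Using Qb = Nc * cu * Ab
Qb = 9.1 * 23.1 * 0.112
Qb = 23.54 kN


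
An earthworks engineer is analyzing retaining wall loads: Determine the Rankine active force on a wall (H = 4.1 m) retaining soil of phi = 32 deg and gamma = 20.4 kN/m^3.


Compute active earth pressure coefficient:
Ka = tan^2(45 - phi/2) = tan^2(29.0) = 0.307259
Compute active force:
Pa = 0.5 * Ka * gamma * H^2
Pa = 0.5 * 0.307259 * 20.4 * 4.1^2
Pa = 52.68 kN/m


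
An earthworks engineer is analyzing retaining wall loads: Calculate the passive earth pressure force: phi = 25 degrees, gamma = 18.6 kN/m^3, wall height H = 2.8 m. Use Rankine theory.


Result: 179.65 kN/m

Derivation:
Compute passive earth pressure coefficient:
Kp = tan^2(45 + phi/2) = tan^2(57.5) = 2.463913
Compute passive force:
Pp = 0.5 * Kp * gamma * H^2
Pp = 0.5 * 2.463913 * 18.6 * 2.8^2
Pp = 179.65 kN/m


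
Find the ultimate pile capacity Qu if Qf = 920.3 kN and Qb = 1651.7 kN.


Using Qu = Qf + Qb
Qu = 920.3 + 1651.7
Qu = 2572.0 kN


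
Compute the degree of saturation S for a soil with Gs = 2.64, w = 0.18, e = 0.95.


Using S = Gs * w / e
S = 2.64 * 0.18 / 0.95
S = 0.5002


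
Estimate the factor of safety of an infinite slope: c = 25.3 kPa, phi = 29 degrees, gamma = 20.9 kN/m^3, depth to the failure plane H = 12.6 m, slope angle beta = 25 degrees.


Result: 1.44

Derivation:
Using Fs = c / (gamma*H*sin(beta)*cos(beta)) + tan(phi)/tan(beta)
Cohesion contribution = 25.3 / (20.9*12.6*sin(25)*cos(25))
Cohesion contribution = 0.25083
Friction contribution = tan(29)/tan(25) = 1.18872
Fs = 0.25083 + 1.18872
Fs = 1.44


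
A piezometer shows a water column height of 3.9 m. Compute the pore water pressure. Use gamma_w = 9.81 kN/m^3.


Result: 38.26 kPa

Derivation:
Using u = gamma_w * h_w
u = 9.81 * 3.9
u = 38.26 kPa


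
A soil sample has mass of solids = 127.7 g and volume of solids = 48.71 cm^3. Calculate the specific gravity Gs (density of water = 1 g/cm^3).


Result: 2.622

Derivation:
Using Gs = m_s / (V_s * rho_w)
Since rho_w = 1 g/cm^3:
Gs = 127.7 / 48.71
Gs = 2.622


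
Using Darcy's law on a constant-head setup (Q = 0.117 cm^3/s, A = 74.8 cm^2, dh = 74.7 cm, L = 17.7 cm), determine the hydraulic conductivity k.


Compute hydraulic gradient:
i = dh / L = 74.7 / 17.7 = 4.22034
Then apply Darcy's law:
k = Q / (A * i)
k = 0.117 / (74.8 * 4.22034)
k = 0.117 / 315.681
k = 0.000371 cm/s


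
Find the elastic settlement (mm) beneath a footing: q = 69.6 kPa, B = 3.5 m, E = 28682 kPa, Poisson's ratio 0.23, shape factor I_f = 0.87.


Result: 6.998 mm

Derivation:
Using Se = q * B * (1 - nu^2) * I_f / E
1 - nu^2 = 1 - 0.23^2 = 0.9471
Se = 69.6 * 3.5 * 0.9471 * 0.87 / 28682
Se = 0.006998 m
Convert to mm: Se = 0.006998 * 1000 = 6.998 mm


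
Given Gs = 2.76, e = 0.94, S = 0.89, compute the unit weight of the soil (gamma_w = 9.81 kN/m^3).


Using gamma = gamma_w * (Gs + S*e) / (1 + e)
Numerator: Gs + S*e = 2.76 + 0.89*0.94 = 3.5966
Denominator: 1 + e = 1 + 0.94 = 1.94
gamma = 9.81 * 3.5966 / 1.94
gamma = 18.187 kN/m^3


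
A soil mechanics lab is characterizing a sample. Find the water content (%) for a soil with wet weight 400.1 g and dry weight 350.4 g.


Using w = (m_wet - m_dry) / m_dry * 100
m_wet - m_dry = 400.1 - 350.4 = 49.7 g
w = 49.7 / 350.4 * 100
w = 14.18 %


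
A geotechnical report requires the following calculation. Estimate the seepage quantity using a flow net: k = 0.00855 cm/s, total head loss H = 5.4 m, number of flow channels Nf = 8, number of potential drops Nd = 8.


Convert k to m/s for unit consistency with H:
k = 0.00855 cm/s = 0.00855 / 100 m/s = 8.55e-05 m/s
Using q = k * H * Nf / Nd
Nf / Nd = 8 / 8 = 1.0
q = 8.55e-05 * 5.4 * 1.0
q = 0.0004617 m^3/s per m


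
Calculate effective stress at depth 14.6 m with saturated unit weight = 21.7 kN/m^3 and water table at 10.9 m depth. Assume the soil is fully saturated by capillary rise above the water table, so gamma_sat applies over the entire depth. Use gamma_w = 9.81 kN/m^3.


Total stress = gamma_sat * depth
sigma = 21.7 * 14.6 = 316.82 kPa
Pore water pressure u = gamma_w * (depth - d_wt)
u = 9.81 * (14.6 - 10.9) = 36.297 kPa
Effective stress = sigma - u
sigma' = 316.82 - 36.297 = 280.52 kPa


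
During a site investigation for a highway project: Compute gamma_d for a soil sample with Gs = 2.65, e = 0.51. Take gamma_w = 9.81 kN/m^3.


Using gamma_d = Gs * gamma_w / (1 + e)
gamma_d = 2.65 * 9.81 / (1 + 0.51)
gamma_d = 2.65 * 9.81 / 1.51
gamma_d = 17.216 kN/m^3


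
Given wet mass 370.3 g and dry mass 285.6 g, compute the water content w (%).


Using w = (m_wet - m_dry) / m_dry * 100
m_wet - m_dry = 370.3 - 285.6 = 84.7 g
w = 84.7 / 285.6 * 100
w = 29.66 %


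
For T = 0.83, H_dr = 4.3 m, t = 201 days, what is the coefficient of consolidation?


Result: 0.07635 m^2/day

Derivation:
Using cv = T * H_dr^2 / t
H_dr^2 = 4.3^2 = 18.49
cv = 0.83 * 18.49 / 201
cv = 0.07635 m^2/day


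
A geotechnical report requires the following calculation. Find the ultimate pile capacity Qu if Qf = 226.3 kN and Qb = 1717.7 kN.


Result: 1944.0 kN

Derivation:
Using Qu = Qf + Qb
Qu = 226.3 + 1717.7
Qu = 1944.0 kN


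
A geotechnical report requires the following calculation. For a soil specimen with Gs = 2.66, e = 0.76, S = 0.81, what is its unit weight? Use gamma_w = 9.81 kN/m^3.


Using gamma = gamma_w * (Gs + S*e) / (1 + e)
Numerator: Gs + S*e = 2.66 + 0.81*0.76 = 3.2756
Denominator: 1 + e = 1 + 0.76 = 1.76
gamma = 9.81 * 3.2756 / 1.76
gamma = 18.258 kN/m^3


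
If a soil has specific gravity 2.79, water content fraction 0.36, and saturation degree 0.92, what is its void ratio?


Result: 1.0917

Derivation:
Using the relation e = Gs * w / S
e = 2.79 * 0.36 / 0.92
e = 1.0917


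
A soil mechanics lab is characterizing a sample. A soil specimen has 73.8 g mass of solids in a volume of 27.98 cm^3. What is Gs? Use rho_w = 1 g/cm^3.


Result: 2.638

Derivation:
Using Gs = m_s / (V_s * rho_w)
Since rho_w = 1 g/cm^3:
Gs = 73.8 / 27.98
Gs = 2.638


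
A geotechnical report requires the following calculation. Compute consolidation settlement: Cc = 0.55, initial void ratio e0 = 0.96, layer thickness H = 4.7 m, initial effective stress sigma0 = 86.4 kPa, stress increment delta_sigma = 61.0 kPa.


Using Sc = Cc * H / (1 + e0) * log10((sigma0 + delta_sigma) / sigma0)
Stress ratio = (86.4 + 61.0) / 86.4 = 1.70602
log10(1.70602) = 0.231984
Cc * H / (1 + e0) = 0.55 * 4.7 / (1 + 0.96) = 1.31888
Sc = 1.31888 * 0.231984
Sc = 0.306 m


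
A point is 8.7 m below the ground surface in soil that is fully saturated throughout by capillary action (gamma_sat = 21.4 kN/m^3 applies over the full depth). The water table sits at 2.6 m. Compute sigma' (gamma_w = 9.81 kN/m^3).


Total stress = gamma_sat * depth
sigma = 21.4 * 8.7 = 186.18 kPa
Pore water pressure u = gamma_w * (depth - d_wt)
u = 9.81 * (8.7 - 2.6) = 59.841 kPa
Effective stress = sigma - u
sigma' = 186.18 - 59.841 = 126.34 kPa


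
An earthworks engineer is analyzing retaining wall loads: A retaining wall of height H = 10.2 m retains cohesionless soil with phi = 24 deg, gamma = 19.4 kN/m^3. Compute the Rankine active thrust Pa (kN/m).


Compute active earth pressure coefficient:
Ka = tan^2(45 - phi/2) = tan^2(33.0) = 0.42173
Compute active force:
Pa = 0.5 * Ka * gamma * H^2
Pa = 0.5 * 0.42173 * 19.4 * 10.2^2
Pa = 425.61 kN/m


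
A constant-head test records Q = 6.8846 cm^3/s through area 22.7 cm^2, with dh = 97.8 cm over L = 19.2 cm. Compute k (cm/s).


Compute hydraulic gradient:
i = dh / L = 97.8 / 19.2 = 5.09375
Then apply Darcy's law:
k = Q / (A * i)
k = 6.8846 / (22.7 * 5.09375)
k = 6.8846 / 115.628
k = 0.059541 cm/s


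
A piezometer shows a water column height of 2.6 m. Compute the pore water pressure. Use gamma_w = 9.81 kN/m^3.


Using u = gamma_w * h_w
u = 9.81 * 2.6
u = 25.51 kPa


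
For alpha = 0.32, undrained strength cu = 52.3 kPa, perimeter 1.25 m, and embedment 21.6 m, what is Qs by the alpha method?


Result: 451.87 kN

Derivation:
Using Qs = alpha * cu * perimeter * L
Qs = 0.32 * 52.3 * 1.25 * 21.6
Qs = 451.87 kN


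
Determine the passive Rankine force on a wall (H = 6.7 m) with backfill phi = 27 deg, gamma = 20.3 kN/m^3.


Result: 1213.32 kN/m

Derivation:
Compute passive earth pressure coefficient:
Kp = tan^2(45 + phi/2) = tan^2(58.5) = 2.66294
Compute passive force:
Pp = 0.5 * Kp * gamma * H^2
Pp = 0.5 * 2.66294 * 20.3 * 6.7^2
Pp = 1213.32 kN/m


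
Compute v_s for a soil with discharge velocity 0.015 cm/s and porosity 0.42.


Using v_s = v_d / n
v_s = 0.015 / 0.42
v_s = 0.03571 cm/s


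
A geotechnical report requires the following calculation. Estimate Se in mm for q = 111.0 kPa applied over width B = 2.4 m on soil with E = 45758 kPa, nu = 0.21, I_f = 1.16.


Using Se = q * B * (1 - nu^2) * I_f / E
1 - nu^2 = 1 - 0.21^2 = 0.9559
Se = 111.0 * 2.4 * 0.9559 * 1.16 / 45758
Se = 0.006456 m
Convert to mm: Se = 0.006456 * 1000 = 6.456 mm


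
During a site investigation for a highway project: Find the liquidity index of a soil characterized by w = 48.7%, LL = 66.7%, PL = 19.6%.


First compute the plasticity index:
PI = LL - PL = 66.7 - 19.6 = 47.1
Then compute the liquidity index:
LI = (w - PL) / PI
LI = (48.7 - 19.6) / 47.1
LI = 0.618


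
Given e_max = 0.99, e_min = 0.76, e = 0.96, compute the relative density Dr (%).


Result: 13.04 %

Derivation:
Using Dr = (e_max - e) / (e_max - e_min) * 100
e_max - e = 0.99 - 0.96 = 0.03
e_max - e_min = 0.99 - 0.76 = 0.23
Dr = 0.03 / 0.23 * 100
Dr = 13.04 %


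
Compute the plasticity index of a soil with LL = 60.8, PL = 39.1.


Using PI = LL - PL
PI = 60.8 - 39.1
PI = 21.7


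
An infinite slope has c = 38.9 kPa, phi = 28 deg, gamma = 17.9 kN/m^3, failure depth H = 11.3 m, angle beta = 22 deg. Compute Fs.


Result: 1.87

Derivation:
Using Fs = c / (gamma*H*sin(beta)*cos(beta)) + tan(phi)/tan(beta)
Cohesion contribution = 38.9 / (17.9*11.3*sin(22)*cos(22))
Cohesion contribution = 0.553703
Friction contribution = tan(28)/tan(22) = 1.31603
Fs = 0.553703 + 1.31603
Fs = 1.87


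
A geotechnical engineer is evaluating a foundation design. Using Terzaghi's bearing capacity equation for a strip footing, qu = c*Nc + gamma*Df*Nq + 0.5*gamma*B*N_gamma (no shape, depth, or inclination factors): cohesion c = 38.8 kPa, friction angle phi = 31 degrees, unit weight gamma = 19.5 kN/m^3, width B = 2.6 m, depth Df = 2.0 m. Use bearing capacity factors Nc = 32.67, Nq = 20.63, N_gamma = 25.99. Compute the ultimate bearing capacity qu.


Compute qu = c*Nc + gamma*Df*Nq + 0.5*gamma*B*N_gamma
Term 1: 38.8 * 32.67 = 1267.596
Term 2: 19.5 * 2.0 * 20.63 = 804.57
Term 3: 0.5 * 19.5 * 2.6 * 25.99 = 658.8465
qu = 1267.596 + 804.57 + 658.8465
qu = 2731.01 kPa


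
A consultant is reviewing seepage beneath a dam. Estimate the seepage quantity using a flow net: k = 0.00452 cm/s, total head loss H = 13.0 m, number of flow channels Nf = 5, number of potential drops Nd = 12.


Convert k to m/s for unit consistency with H:
k = 0.00452 cm/s = 0.00452 / 100 m/s = 4.52e-05 m/s
Using q = k * H * Nf / Nd
Nf / Nd = 5 / 12 = 0.4167
q = 4.52e-05 * 13.0 * 0.4167
q = 0.0002448 m^3/s per m


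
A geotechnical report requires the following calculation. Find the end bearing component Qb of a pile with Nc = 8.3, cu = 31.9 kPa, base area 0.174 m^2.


Using Qb = Nc * cu * Ab
Qb = 8.3 * 31.9 * 0.174
Qb = 46.07 kN


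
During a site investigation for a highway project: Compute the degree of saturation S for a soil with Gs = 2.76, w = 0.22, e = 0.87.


Result: 0.6979

Derivation:
Using S = Gs * w / e
S = 2.76 * 0.22 / 0.87
S = 0.6979


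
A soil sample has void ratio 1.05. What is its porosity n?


Result: 0.5122

Derivation:
Using the relation n = e / (1 + e)
n = 1.05 / (1 + 1.05)
n = 1.05 / 2.05
n = 0.5122


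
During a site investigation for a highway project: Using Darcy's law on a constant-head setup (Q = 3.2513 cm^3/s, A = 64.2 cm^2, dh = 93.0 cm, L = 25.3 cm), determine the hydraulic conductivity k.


Compute hydraulic gradient:
i = dh / L = 93.0 / 25.3 = 3.67589
Then apply Darcy's law:
k = Q / (A * i)
k = 3.2513 / (64.2 * 3.67589)
k = 3.2513 / 235.992
k = 0.013777 cm/s


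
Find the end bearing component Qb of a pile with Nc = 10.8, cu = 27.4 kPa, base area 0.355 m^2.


Using Qb = Nc * cu * Ab
Qb = 10.8 * 27.4 * 0.355
Qb = 105.05 kN


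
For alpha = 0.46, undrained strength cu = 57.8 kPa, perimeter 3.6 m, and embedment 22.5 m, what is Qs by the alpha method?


Result: 2153.63 kN

Derivation:
Using Qs = alpha * cu * perimeter * L
Qs = 0.46 * 57.8 * 3.6 * 22.5
Qs = 2153.63 kN


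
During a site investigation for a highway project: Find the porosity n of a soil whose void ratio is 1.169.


Using the relation n = e / (1 + e)
n = 1.169 / (1 + 1.169)
n = 1.169 / 2.169
n = 0.539


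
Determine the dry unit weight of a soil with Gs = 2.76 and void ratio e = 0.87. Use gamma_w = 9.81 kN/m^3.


Using gamma_d = Gs * gamma_w / (1 + e)
gamma_d = 2.76 * 9.81 / (1 + 0.87)
gamma_d = 2.76 * 9.81 / 1.87
gamma_d = 14.479 kN/m^3


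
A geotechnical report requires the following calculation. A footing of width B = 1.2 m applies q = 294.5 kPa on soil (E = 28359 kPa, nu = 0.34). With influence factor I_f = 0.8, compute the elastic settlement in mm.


Result: 8.817 mm

Derivation:
Using Se = q * B * (1 - nu^2) * I_f / E
1 - nu^2 = 1 - 0.34^2 = 0.8844
Se = 294.5 * 1.2 * 0.8844 * 0.8 / 28359
Se = 0.008817 m
Convert to mm: Se = 0.008817 * 1000 = 8.817 mm


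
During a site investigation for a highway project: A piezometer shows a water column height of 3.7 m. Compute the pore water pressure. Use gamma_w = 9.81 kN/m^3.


Using u = gamma_w * h_w
u = 9.81 * 3.7
u = 36.3 kPa


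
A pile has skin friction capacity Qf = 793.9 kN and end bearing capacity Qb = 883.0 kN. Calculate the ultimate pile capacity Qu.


Result: 1676.9 kN

Derivation:
Using Qu = Qf + Qb
Qu = 793.9 + 883.0
Qu = 1676.9 kN


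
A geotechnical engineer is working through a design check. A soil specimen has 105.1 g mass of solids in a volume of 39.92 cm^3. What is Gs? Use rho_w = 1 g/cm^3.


Result: 2.633

Derivation:
Using Gs = m_s / (V_s * rho_w)
Since rho_w = 1 g/cm^3:
Gs = 105.1 / 39.92
Gs = 2.633


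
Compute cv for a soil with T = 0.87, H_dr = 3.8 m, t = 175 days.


Using cv = T * H_dr^2 / t
H_dr^2 = 3.8^2 = 14.44
cv = 0.87 * 14.44 / 175
cv = 0.07179 m^2/day


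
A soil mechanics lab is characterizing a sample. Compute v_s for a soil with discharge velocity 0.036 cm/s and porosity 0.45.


Using v_s = v_d / n
v_s = 0.036 / 0.45
v_s = 0.08 cm/s


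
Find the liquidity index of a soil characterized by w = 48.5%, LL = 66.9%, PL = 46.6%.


First compute the plasticity index:
PI = LL - PL = 66.9 - 46.6 = 20.3
Then compute the liquidity index:
LI = (w - PL) / PI
LI = (48.5 - 46.6) / 20.3
LI = 0.094


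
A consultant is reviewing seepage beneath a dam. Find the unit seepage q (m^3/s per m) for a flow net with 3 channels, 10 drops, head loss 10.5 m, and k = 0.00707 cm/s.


Convert k to m/s for unit consistency with H:
k = 0.00707 cm/s = 0.00707 / 100 m/s = 7.07e-05 m/s
Using q = k * H * Nf / Nd
Nf / Nd = 3 / 10 = 0.3
q = 7.07e-05 * 10.5 * 0.3
q = 0.0002227 m^3/s per m


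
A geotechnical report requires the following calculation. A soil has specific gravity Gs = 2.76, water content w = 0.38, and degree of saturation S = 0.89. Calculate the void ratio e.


Result: 1.1784

Derivation:
Using the relation e = Gs * w / S
e = 2.76 * 0.38 / 0.89
e = 1.1784


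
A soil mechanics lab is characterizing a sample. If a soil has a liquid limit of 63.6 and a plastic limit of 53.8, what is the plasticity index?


Result: 9.8

Derivation:
Using PI = LL - PL
PI = 63.6 - 53.8
PI = 9.8


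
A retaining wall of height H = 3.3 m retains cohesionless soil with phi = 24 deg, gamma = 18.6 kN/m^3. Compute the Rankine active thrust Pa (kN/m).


Result: 42.71 kN/m

Derivation:
Compute active earth pressure coefficient:
Ka = tan^2(45 - phi/2) = tan^2(33.0) = 0.42173
Compute active force:
Pa = 0.5 * Ka * gamma * H^2
Pa = 0.5 * 0.42173 * 18.6 * 3.3^2
Pa = 42.71 kN/m


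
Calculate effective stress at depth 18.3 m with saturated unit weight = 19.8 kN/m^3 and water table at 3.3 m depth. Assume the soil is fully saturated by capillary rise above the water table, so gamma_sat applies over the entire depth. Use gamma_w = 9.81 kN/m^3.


Total stress = gamma_sat * depth
sigma = 19.8 * 18.3 = 362.34 kPa
Pore water pressure u = gamma_w * (depth - d_wt)
u = 9.81 * (18.3 - 3.3) = 147.15 kPa
Effective stress = sigma - u
sigma' = 362.34 - 147.15 = 215.19 kPa


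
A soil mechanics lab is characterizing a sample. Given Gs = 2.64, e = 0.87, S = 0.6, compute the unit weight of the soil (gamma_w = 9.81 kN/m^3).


Using gamma = gamma_w * (Gs + S*e) / (1 + e)
Numerator: Gs + S*e = 2.64 + 0.6*0.87 = 3.162
Denominator: 1 + e = 1 + 0.87 = 1.87
gamma = 9.81 * 3.162 / 1.87
gamma = 16.588 kN/m^3


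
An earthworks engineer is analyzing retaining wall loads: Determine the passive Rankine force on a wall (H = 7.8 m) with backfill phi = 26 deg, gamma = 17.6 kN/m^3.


Compute passive earth pressure coefficient:
Kp = tan^2(45 + phi/2) = tan^2(58.0) = 2.561071
Compute passive force:
Pp = 0.5 * Kp * gamma * H^2
Pp = 0.5 * 2.561071 * 17.6 * 7.8^2
Pp = 1371.18 kN/m


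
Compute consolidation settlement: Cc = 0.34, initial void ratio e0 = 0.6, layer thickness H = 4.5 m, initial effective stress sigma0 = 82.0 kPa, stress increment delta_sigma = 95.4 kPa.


Using Sc = Cc * H / (1 + e0) * log10((sigma0 + delta_sigma) / sigma0)
Stress ratio = (82.0 + 95.4) / 82.0 = 2.16341
log10(2.16341) = 0.33514
Cc * H / (1 + e0) = 0.34 * 4.5 / (1 + 0.6) = 0.95625
Sc = 0.95625 * 0.33514
Sc = 0.3205 m


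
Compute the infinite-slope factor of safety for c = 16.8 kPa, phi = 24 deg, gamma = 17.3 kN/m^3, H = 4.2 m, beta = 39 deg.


Using Fs = c / (gamma*H*sin(beta)*cos(beta)) + tan(phi)/tan(beta)
Cohesion contribution = 16.8 / (17.3*4.2*sin(39)*cos(39))
Cohesion contribution = 0.472759
Friction contribution = tan(24)/tan(39) = 0.549812
Fs = 0.472759 + 0.549812
Fs = 1.023


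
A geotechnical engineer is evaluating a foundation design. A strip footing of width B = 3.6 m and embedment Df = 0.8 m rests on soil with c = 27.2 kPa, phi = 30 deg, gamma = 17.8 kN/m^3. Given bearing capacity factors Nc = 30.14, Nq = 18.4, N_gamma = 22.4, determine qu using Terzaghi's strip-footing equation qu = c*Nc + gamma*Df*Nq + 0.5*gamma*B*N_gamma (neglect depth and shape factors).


Result: 1799.52 kPa

Derivation:
Compute qu = c*Nc + gamma*Df*Nq + 0.5*gamma*B*N_gamma
Term 1: 27.2 * 30.14 = 819.808
Term 2: 17.8 * 0.8 * 18.4 = 262.016
Term 3: 0.5 * 17.8 * 3.6 * 22.4 = 717.696
qu = 819.808 + 262.016 + 717.696
qu = 1799.52 kPa


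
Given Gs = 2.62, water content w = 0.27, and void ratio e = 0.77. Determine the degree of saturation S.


Result: 0.9187

Derivation:
Using S = Gs * w / e
S = 2.62 * 0.27 / 0.77
S = 0.9187


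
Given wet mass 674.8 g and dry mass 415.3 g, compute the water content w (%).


Using w = (m_wet - m_dry) / m_dry * 100
m_wet - m_dry = 674.8 - 415.3 = 259.5 g
w = 259.5 / 415.3 * 100
w = 62.48 %


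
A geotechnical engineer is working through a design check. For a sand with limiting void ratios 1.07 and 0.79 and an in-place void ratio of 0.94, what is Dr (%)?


Using Dr = (e_max - e) / (e_max - e_min) * 100
e_max - e = 1.07 - 0.94 = 0.13
e_max - e_min = 1.07 - 0.79 = 0.28
Dr = 0.13 / 0.28 * 100
Dr = 46.43 %


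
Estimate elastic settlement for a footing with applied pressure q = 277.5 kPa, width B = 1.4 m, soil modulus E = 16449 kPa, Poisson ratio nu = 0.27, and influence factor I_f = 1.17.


Using Se = q * B * (1 - nu^2) * I_f / E
1 - nu^2 = 1 - 0.27^2 = 0.9271
Se = 277.5 * 1.4 * 0.9271 * 1.17 / 16449
Se = 0.025619 m
Convert to mm: Se = 0.025619 * 1000 = 25.619 mm


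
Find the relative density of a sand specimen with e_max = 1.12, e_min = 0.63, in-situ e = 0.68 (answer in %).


Using Dr = (e_max - e) / (e_max - e_min) * 100
e_max - e = 1.12 - 0.68 = 0.44
e_max - e_min = 1.12 - 0.63 = 0.49
Dr = 0.44 / 0.49 * 100
Dr = 89.8 %


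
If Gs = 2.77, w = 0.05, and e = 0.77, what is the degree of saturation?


Result: 0.1799

Derivation:
Using S = Gs * w / e
S = 2.77 * 0.05 / 0.77
S = 0.1799


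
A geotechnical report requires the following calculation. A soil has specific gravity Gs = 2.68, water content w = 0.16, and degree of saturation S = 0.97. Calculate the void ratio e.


Using the relation e = Gs * w / S
e = 2.68 * 0.16 / 0.97
e = 0.4421


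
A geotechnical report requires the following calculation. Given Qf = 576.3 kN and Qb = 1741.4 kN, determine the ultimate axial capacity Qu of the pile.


Result: 2317.7 kN

Derivation:
Using Qu = Qf + Qb
Qu = 576.3 + 1741.4
Qu = 2317.7 kN


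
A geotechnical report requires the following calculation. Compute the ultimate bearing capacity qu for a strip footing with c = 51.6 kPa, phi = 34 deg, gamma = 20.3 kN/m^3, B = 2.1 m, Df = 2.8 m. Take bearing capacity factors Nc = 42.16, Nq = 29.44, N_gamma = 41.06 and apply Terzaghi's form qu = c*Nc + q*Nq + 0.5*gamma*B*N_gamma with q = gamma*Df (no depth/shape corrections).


Compute qu = c*Nc + gamma*Df*Nq + 0.5*gamma*B*N_gamma
Term 1: 51.6 * 42.16 = 2175.456
Term 2: 20.3 * 2.8 * 29.44 = 1673.3696
Term 3: 0.5 * 20.3 * 2.1 * 41.06 = 875.1939
qu = 2175.456 + 1673.3696 + 875.1939
qu = 4724.02 kPa


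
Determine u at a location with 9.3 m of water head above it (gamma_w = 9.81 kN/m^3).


Using u = gamma_w * h_w
u = 9.81 * 9.3
u = 91.23 kPa


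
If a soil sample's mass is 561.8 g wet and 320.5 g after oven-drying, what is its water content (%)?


Using w = (m_wet - m_dry) / m_dry * 100
m_wet - m_dry = 561.8 - 320.5 = 241.3 g
w = 241.3 / 320.5 * 100
w = 75.29 %


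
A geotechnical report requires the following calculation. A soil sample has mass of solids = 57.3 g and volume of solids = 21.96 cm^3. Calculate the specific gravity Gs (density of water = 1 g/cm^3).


Result: 2.609

Derivation:
Using Gs = m_s / (V_s * rho_w)
Since rho_w = 1 g/cm^3:
Gs = 57.3 / 21.96
Gs = 2.609


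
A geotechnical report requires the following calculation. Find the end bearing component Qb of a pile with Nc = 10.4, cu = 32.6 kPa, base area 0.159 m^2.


Using Qb = Nc * cu * Ab
Qb = 10.4 * 32.6 * 0.159
Qb = 53.91 kN


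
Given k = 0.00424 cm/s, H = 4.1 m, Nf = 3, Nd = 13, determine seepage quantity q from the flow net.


Convert k to m/s for unit consistency with H:
k = 0.00424 cm/s = 0.00424 / 100 m/s = 4.24e-05 m/s
Using q = k * H * Nf / Nd
Nf / Nd = 3 / 13 = 0.2308
q = 4.24e-05 * 4.1 * 0.2308
q = 4.012e-05 m^3/s per m


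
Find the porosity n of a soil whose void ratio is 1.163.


Result: 0.5377

Derivation:
Using the relation n = e / (1 + e)
n = 1.163 / (1 + 1.163)
n = 1.163 / 2.163
n = 0.5377


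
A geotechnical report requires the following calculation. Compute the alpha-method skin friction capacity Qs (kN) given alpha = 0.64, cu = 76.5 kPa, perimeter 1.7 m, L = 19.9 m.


Using Qs = alpha * cu * perimeter * L
Qs = 0.64 * 76.5 * 1.7 * 19.9
Qs = 1656.32 kN


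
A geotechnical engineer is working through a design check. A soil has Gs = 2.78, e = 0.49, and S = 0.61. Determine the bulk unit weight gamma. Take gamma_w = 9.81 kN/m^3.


Using gamma = gamma_w * (Gs + S*e) / (1 + e)
Numerator: Gs + S*e = 2.78 + 0.61*0.49 = 3.0789
Denominator: 1 + e = 1 + 0.49 = 1.49
gamma = 9.81 * 3.0789 / 1.49
gamma = 20.271 kN/m^3


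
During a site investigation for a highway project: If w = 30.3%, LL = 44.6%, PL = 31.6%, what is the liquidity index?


Result: -0.1

Derivation:
First compute the plasticity index:
PI = LL - PL = 44.6 - 31.6 = 13.0
Then compute the liquidity index:
LI = (w - PL) / PI
LI = (30.3 - 31.6) / 13.0
LI = -0.1


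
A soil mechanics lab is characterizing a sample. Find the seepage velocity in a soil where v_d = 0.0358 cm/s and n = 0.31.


Result: 0.11548 cm/s

Derivation:
Using v_s = v_d / n
v_s = 0.0358 / 0.31
v_s = 0.11548 cm/s


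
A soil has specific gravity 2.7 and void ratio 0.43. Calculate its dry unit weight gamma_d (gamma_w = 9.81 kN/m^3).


Using gamma_d = Gs * gamma_w / (1 + e)
gamma_d = 2.7 * 9.81 / (1 + 0.43)
gamma_d = 2.7 * 9.81 / 1.43
gamma_d = 18.522 kN/m^3


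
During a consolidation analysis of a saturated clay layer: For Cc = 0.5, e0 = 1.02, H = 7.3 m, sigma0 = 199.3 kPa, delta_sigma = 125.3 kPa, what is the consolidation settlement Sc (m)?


Using Sc = Cc * H / (1 + e0) * log10((sigma0 + delta_sigma) / sigma0)
Stress ratio = (199.3 + 125.3) / 199.3 = 1.6287
log10(1.6287) = 0.211841
Cc * H / (1 + e0) = 0.5 * 7.3 / (1 + 1.02) = 1.80693
Sc = 1.80693 * 0.211841
Sc = 0.3828 m


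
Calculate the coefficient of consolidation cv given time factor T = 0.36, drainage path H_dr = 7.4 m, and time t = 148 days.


Using cv = T * H_dr^2 / t
H_dr^2 = 7.4^2 = 54.76
cv = 0.36 * 54.76 / 148
cv = 0.1332 m^2/day


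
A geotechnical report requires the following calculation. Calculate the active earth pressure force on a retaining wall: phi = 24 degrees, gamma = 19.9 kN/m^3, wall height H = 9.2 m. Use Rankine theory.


Result: 355.17 kN/m

Derivation:
Compute active earth pressure coefficient:
Ka = tan^2(45 - phi/2) = tan^2(33.0) = 0.42173
Compute active force:
Pa = 0.5 * Ka * gamma * H^2
Pa = 0.5 * 0.42173 * 19.9 * 9.2^2
Pa = 355.17 kN/m


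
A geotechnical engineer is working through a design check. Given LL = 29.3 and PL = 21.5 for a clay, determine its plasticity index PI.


Using PI = LL - PL
PI = 29.3 - 21.5
PI = 7.8


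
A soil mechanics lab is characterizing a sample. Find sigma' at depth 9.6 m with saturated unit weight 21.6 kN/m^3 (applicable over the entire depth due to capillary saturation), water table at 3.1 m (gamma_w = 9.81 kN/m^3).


Total stress = gamma_sat * depth
sigma = 21.6 * 9.6 = 207.36 kPa
Pore water pressure u = gamma_w * (depth - d_wt)
u = 9.81 * (9.6 - 3.1) = 63.765 kPa
Effective stress = sigma - u
sigma' = 207.36 - 63.765 = 143.6 kPa


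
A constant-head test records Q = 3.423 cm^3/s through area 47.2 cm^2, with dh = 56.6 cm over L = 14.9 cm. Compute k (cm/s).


Result: 0.019091 cm/s

Derivation:
Compute hydraulic gradient:
i = dh / L = 56.6 / 14.9 = 3.79866
Then apply Darcy's law:
k = Q / (A * i)
k = 3.423 / (47.2 * 3.79866)
k = 3.423 / 179.297
k = 0.019091 cm/s


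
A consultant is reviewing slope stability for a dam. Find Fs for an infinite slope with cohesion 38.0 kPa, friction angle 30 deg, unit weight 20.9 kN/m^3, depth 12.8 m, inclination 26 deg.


Using Fs = c / (gamma*H*sin(beta)*cos(beta)) + tan(phi)/tan(beta)
Cohesion contribution = 38.0 / (20.9*12.8*sin(26)*cos(26))
Cohesion contribution = 0.360517
Friction contribution = tan(30)/tan(26) = 1.18374
Fs = 0.360517 + 1.18374
Fs = 1.544


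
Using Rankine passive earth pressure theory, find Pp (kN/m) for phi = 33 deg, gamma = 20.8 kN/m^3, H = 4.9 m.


Result: 847.03 kN/m

Derivation:
Compute passive earth pressure coefficient:
Kp = tan^2(45 + phi/2) = tan^2(61.5) = 3.39212
Compute passive force:
Pp = 0.5 * Kp * gamma * H^2
Pp = 0.5 * 3.39212 * 20.8 * 4.9^2
Pp = 847.03 kN/m


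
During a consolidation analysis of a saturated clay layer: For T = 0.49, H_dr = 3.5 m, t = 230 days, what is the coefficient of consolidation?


Result: 0.0261 m^2/day

Derivation:
Using cv = T * H_dr^2 / t
H_dr^2 = 3.5^2 = 12.25
cv = 0.49 * 12.25 / 230
cv = 0.0261 m^2/day


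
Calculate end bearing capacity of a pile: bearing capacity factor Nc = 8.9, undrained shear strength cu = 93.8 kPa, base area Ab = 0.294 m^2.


Using Qb = Nc * cu * Ab
Qb = 8.9 * 93.8 * 0.294
Qb = 245.44 kN


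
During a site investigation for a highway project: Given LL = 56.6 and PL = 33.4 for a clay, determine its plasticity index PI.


Using PI = LL - PL
PI = 56.6 - 33.4
PI = 23.2


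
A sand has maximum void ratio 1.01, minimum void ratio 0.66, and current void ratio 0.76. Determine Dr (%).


Using Dr = (e_max - e) / (e_max - e_min) * 100
e_max - e = 1.01 - 0.76 = 0.25
e_max - e_min = 1.01 - 0.66 = 0.35
Dr = 0.25 / 0.35 * 100
Dr = 71.43 %


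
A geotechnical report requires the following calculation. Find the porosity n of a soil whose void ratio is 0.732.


Result: 0.4226

Derivation:
Using the relation n = e / (1 + e)
n = 0.732 / (1 + 0.732)
n = 0.732 / 1.732
n = 0.4226


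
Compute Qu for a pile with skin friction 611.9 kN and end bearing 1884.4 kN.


Result: 2496.3 kN

Derivation:
Using Qu = Qf + Qb
Qu = 611.9 + 1884.4
Qu = 2496.3 kN


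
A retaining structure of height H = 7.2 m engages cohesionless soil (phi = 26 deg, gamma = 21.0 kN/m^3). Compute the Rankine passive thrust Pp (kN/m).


Result: 1394.04 kN/m

Derivation:
Compute passive earth pressure coefficient:
Kp = tan^2(45 + phi/2) = tan^2(58.0) = 2.561071
Compute passive force:
Pp = 0.5 * Kp * gamma * H^2
Pp = 0.5 * 2.561071 * 21.0 * 7.2^2
Pp = 1394.04 kN/m


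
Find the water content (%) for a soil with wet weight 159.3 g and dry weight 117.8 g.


Using w = (m_wet - m_dry) / m_dry * 100
m_wet - m_dry = 159.3 - 117.8 = 41.5 g
w = 41.5 / 117.8 * 100
w = 35.23 %


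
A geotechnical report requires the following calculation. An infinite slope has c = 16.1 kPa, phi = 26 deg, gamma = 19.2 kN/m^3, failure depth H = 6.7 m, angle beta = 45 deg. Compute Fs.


Using Fs = c / (gamma*H*sin(beta)*cos(beta)) + tan(phi)/tan(beta)
Cohesion contribution = 16.1 / (19.2*6.7*sin(45)*cos(45))
Cohesion contribution = 0.250311
Friction contribution = tan(26)/tan(45) = 0.487733
Fs = 0.250311 + 0.487733
Fs = 0.738


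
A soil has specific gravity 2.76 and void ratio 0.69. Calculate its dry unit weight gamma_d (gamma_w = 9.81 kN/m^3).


Result: 16.021 kN/m^3

Derivation:
Using gamma_d = Gs * gamma_w / (1 + e)
gamma_d = 2.76 * 9.81 / (1 + 0.69)
gamma_d = 2.76 * 9.81 / 1.69
gamma_d = 16.021 kN/m^3


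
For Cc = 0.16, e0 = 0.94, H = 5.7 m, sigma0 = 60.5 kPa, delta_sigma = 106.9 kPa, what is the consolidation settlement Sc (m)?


Result: 0.2078 m

Derivation:
Using Sc = Cc * H / (1 + e0) * log10((sigma0 + delta_sigma) / sigma0)
Stress ratio = (60.5 + 106.9) / 60.5 = 2.76694
log10(2.76694) = 0.442
Cc * H / (1 + e0) = 0.16 * 5.7 / (1 + 0.94) = 0.470103
Sc = 0.470103 * 0.442
Sc = 0.2078 m


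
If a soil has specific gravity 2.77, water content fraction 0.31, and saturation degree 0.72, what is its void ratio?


Using the relation e = Gs * w / S
e = 2.77 * 0.31 / 0.72
e = 1.1926


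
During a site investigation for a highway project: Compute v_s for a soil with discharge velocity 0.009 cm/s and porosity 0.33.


Using v_s = v_d / n
v_s = 0.009 / 0.33
v_s = 0.02727 cm/s


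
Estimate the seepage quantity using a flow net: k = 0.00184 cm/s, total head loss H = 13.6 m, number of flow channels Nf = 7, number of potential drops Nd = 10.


Result: 0.0001752 m^3/s per m

Derivation:
Convert k to m/s for unit consistency with H:
k = 0.00184 cm/s = 0.00184 / 100 m/s = 1.84e-05 m/s
Using q = k * H * Nf / Nd
Nf / Nd = 7 / 10 = 0.7
q = 1.84e-05 * 13.6 * 0.7
q = 0.0001752 m^3/s per m


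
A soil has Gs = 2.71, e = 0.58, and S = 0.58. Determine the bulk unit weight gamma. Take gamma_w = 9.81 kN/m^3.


Using gamma = gamma_w * (Gs + S*e) / (1 + e)
Numerator: Gs + S*e = 2.71 + 0.58*0.58 = 3.0464
Denominator: 1 + e = 1 + 0.58 = 1.58
gamma = 9.81 * 3.0464 / 1.58
gamma = 18.915 kN/m^3


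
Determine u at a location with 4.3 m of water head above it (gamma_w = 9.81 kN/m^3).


Result: 42.18 kPa

Derivation:
Using u = gamma_w * h_w
u = 9.81 * 4.3
u = 42.18 kPa


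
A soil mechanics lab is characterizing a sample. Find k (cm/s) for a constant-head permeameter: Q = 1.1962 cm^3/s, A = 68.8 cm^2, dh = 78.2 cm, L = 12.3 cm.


Result: 0.002735 cm/s

Derivation:
Compute hydraulic gradient:
i = dh / L = 78.2 / 12.3 = 6.35772
Then apply Darcy's law:
k = Q / (A * i)
k = 1.1962 / (68.8 * 6.35772)
k = 1.1962 / 437.411
k = 0.002735 cm/s


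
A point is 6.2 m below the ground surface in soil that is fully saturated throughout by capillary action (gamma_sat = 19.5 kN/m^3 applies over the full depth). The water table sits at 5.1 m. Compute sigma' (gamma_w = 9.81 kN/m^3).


Total stress = gamma_sat * depth
sigma = 19.5 * 6.2 = 120.9 kPa
Pore water pressure u = gamma_w * (depth - d_wt)
u = 9.81 * (6.2 - 5.1) = 10.791 kPa
Effective stress = sigma - u
sigma' = 120.9 - 10.791 = 110.11 kPa


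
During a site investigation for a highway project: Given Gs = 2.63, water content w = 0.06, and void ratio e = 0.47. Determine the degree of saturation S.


Using S = Gs * w / e
S = 2.63 * 0.06 / 0.47
S = 0.3357


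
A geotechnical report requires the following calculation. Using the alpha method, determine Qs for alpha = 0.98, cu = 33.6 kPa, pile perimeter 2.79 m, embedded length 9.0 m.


Using Qs = alpha * cu * perimeter * L
Qs = 0.98 * 33.6 * 2.79 * 9.0
Qs = 826.82 kN


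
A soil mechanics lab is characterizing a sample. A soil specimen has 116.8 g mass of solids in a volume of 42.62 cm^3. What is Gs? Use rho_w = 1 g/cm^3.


Using Gs = m_s / (V_s * rho_w)
Since rho_w = 1 g/cm^3:
Gs = 116.8 / 42.62
Gs = 2.74


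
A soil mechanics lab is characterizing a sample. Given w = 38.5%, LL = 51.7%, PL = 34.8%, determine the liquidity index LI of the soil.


Result: 0.219

Derivation:
First compute the plasticity index:
PI = LL - PL = 51.7 - 34.8 = 16.9
Then compute the liquidity index:
LI = (w - PL) / PI
LI = (38.5 - 34.8) / 16.9
LI = 0.219


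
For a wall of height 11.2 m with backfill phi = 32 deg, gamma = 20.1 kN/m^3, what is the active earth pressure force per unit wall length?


Compute active earth pressure coefficient:
Ka = tan^2(45 - phi/2) = tan^2(29.0) = 0.307259
Compute active force:
Pa = 0.5 * Ka * gamma * H^2
Pa = 0.5 * 0.307259 * 20.1 * 11.2^2
Pa = 387.35 kN/m


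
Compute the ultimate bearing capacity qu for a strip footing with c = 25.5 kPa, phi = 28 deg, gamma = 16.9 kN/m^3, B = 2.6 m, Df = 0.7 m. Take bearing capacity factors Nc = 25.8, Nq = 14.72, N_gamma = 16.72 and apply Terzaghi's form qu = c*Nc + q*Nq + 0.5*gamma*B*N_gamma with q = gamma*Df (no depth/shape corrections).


Result: 1199.38 kPa

Derivation:
Compute qu = c*Nc + gamma*Df*Nq + 0.5*gamma*B*N_gamma
Term 1: 25.5 * 25.8 = 657.9
Term 2: 16.9 * 0.7 * 14.72 = 174.1376
Term 3: 0.5 * 16.9 * 2.6 * 16.72 = 367.3384
qu = 657.9 + 174.1376 + 367.3384
qu = 1199.38 kPa


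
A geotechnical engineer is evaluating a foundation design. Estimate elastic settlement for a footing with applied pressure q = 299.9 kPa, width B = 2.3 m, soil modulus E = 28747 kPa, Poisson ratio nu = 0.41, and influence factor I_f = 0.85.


Using Se = q * B * (1 - nu^2) * I_f / E
1 - nu^2 = 1 - 0.41^2 = 0.8319
Se = 299.9 * 2.3 * 0.8319 * 0.85 / 28747
Se = 0.016967 m
Convert to mm: Se = 0.016967 * 1000 = 16.967 mm


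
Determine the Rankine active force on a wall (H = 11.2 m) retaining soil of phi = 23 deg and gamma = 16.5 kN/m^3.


Compute active earth pressure coefficient:
Ka = tan^2(45 - phi/2) = tan^2(33.5) = 0.438092
Compute active force:
Pa = 0.5 * Ka * gamma * H^2
Pa = 0.5 * 0.438092 * 16.5 * 11.2^2
Pa = 453.37 kN/m


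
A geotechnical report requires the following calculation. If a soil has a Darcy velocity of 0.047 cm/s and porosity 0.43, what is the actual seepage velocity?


Using v_s = v_d / n
v_s = 0.047 / 0.43
v_s = 0.1093 cm/s


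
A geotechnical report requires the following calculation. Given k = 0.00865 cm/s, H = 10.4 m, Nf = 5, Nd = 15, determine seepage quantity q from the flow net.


Convert k to m/s for unit consistency with H:
k = 0.00865 cm/s = 0.00865 / 100 m/s = 8.65e-05 m/s
Using q = k * H * Nf / Nd
Nf / Nd = 5 / 15 = 0.3333
q = 8.65e-05 * 10.4 * 0.3333
q = 0.0002999 m^3/s per m


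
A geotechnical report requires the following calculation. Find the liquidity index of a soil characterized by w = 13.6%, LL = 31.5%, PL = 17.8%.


Result: -0.307

Derivation:
First compute the plasticity index:
PI = LL - PL = 31.5 - 17.8 = 13.7
Then compute the liquidity index:
LI = (w - PL) / PI
LI = (13.6 - 17.8) / 13.7
LI = -0.307


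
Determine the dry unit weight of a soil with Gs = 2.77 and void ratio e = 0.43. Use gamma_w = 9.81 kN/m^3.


Using gamma_d = Gs * gamma_w / (1 + e)
gamma_d = 2.77 * 9.81 / (1 + 0.43)
gamma_d = 2.77 * 9.81 / 1.43
gamma_d = 19.003 kN/m^3


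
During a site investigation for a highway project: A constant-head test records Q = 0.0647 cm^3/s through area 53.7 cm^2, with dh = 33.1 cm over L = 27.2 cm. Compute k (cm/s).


Result: 0.00099 cm/s

Derivation:
Compute hydraulic gradient:
i = dh / L = 33.1 / 27.2 = 1.21691
Then apply Darcy's law:
k = Q / (A * i)
k = 0.0647 / (53.7 * 1.21691)
k = 0.0647 / 65.3482
k = 0.00099 cm/s


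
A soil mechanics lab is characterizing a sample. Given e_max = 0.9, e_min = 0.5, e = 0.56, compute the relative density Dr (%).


Using Dr = (e_max - e) / (e_max - e_min) * 100
e_max - e = 0.9 - 0.56 = 0.34
e_max - e_min = 0.9 - 0.5 = 0.4
Dr = 0.34 / 0.4 * 100
Dr = 85.0 %


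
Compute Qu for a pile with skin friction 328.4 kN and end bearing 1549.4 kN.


Using Qu = Qf + Qb
Qu = 328.4 + 1549.4
Qu = 1877.8 kN


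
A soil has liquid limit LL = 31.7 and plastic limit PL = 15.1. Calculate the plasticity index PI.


Using PI = LL - PL
PI = 31.7 - 15.1
PI = 16.6


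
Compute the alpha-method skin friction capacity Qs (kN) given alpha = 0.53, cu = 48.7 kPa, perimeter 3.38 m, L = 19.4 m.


Result: 1692.48 kN

Derivation:
Using Qs = alpha * cu * perimeter * L
Qs = 0.53 * 48.7 * 3.38 * 19.4
Qs = 1692.48 kN


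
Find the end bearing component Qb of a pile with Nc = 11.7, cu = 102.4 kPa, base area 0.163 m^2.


Using Qb = Nc * cu * Ab
Qb = 11.7 * 102.4 * 0.163
Qb = 195.29 kN


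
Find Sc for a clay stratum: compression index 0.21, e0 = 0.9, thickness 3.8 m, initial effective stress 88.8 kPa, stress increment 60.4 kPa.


Using Sc = Cc * H / (1 + e0) * log10((sigma0 + delta_sigma) / sigma0)
Stress ratio = (88.8 + 60.4) / 88.8 = 1.68018
log10(1.68018) = 0.225356
Cc * H / (1 + e0) = 0.21 * 3.8 / (1 + 0.9) = 0.42
Sc = 0.42 * 0.225356
Sc = 0.0946 m


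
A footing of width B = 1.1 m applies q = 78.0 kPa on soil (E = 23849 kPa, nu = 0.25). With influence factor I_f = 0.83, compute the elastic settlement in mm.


Using Se = q * B * (1 - nu^2) * I_f / E
1 - nu^2 = 1 - 0.25^2 = 0.9375
Se = 78.0 * 1.1 * 0.9375 * 0.83 / 23849
Se = 0.002799 m
Convert to mm: Se = 0.002799 * 1000 = 2.799 mm


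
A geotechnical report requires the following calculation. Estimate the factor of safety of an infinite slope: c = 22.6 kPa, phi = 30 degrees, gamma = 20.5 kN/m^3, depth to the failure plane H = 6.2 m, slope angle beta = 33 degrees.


Result: 1.278

Derivation:
Using Fs = c / (gamma*H*sin(beta)*cos(beta)) + tan(phi)/tan(beta)
Cohesion contribution = 22.6 / (20.5*6.2*sin(33)*cos(33))
Cohesion contribution = 0.389281
Friction contribution = tan(30)/tan(33) = 0.889041
Fs = 0.389281 + 0.889041
Fs = 1.278
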